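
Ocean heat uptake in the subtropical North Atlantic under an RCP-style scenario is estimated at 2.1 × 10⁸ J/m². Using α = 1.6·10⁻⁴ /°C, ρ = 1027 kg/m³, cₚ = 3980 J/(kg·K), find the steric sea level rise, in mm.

Δh = αQ/(ρcₚ) = 1.6×10⁻⁴ × 2.1×10⁸ / (1027 × 3980) ≈ 0.0082203 m

about 8.22 mm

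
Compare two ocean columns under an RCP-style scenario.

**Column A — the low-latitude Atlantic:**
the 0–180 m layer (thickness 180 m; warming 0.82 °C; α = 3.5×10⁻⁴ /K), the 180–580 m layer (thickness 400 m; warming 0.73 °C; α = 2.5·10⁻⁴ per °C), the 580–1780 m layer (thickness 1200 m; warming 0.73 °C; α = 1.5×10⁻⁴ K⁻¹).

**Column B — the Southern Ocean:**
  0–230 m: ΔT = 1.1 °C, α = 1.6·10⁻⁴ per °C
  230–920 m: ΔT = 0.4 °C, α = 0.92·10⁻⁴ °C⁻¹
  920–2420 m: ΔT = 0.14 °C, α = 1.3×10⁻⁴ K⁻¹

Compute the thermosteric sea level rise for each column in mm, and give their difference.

A: 256 mm; B: 93.2 mm; difference 163 mm

A 3.5×10⁻⁴ × 0.82 × 180 = 0.05166 m
A 180–580 m: 0.73 × 400 × 2.5×10⁻⁴ = 0.07300 m
A 580–1780 m: 1200 × 1.5×10⁻⁴ × 0.73 = 0.13140 m
A total: 0.25606 m
B 230 × 1.1 × 1.6×10⁻⁴ = 0.04048 m
B 230–920 m: 0.4 × 0.92×10⁻⁴ × 690 = 0.025392 m
B Layer 3: 1.3×10⁻⁴ × 0.14 × 1500 = 0.02730 m
B total: 0.093172 m
Difference: 0.25606 − 0.093172 = 0.162888 m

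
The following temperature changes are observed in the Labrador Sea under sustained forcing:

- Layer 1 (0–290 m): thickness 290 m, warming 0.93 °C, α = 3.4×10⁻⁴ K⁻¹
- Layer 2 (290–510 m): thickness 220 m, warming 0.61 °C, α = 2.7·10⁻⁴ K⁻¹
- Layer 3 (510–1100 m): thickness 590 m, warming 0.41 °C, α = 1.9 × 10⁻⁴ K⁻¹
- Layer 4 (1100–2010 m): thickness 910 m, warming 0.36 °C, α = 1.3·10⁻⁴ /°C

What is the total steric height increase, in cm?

22 cm

0–290 m: 0.93 × 3.4×10⁻⁴ × 290 = 0.091698 m
2.7×10⁻⁴ × 220 × 0.61 = 0.036234 m
Layer 3: 0.41 × 1.9×10⁻⁴ × 590 = 0.045961 m
Layer 4: 0.36 × 1.3×10⁻⁴ × 910 = 0.042588 m
Δh = 0.091698 + 0.036234 + 0.045961 + 0.042588 = 0.216481 m ≈ 22 cm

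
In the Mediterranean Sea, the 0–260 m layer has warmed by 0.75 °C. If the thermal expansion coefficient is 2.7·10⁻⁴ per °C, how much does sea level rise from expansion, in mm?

52.7 mm

Δh = αΔT·H = 2.7×10⁻⁴ × 0.75 × 260 = 0.05265 m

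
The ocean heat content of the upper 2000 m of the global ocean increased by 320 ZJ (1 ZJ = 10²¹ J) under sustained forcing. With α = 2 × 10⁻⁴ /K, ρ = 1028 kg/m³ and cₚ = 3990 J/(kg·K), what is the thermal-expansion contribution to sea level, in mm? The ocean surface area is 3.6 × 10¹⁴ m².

43.3 mm

Per unit area: Q = 320×10²¹ / (3.6×10¹⁴) ≈ 8.889×10⁸ J/m²
Δh = αQ/(ρcₚ) = 2×10⁻⁴ × 8.889×10⁸ / (1028 × 3990) ≈ 0.043343 m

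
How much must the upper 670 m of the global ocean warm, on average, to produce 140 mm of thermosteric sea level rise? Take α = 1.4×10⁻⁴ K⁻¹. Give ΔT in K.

ΔT = Δh/(αH) = 0.14 / (1.4×10⁻⁴ × 670) ≈ 1.493 K

about 1.49 K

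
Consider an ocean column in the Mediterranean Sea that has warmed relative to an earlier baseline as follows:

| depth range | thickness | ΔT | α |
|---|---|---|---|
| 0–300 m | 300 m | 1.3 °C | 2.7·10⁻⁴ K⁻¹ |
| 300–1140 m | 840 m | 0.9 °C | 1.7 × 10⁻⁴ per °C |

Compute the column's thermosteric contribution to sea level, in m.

0.23 m

300 × 1.3 × 2.7×10⁻⁴ = 0.10530 m
Layer 2: 840 × 1.7×10⁻⁴ × 0.9 = 0.12852 m
Δh = 0.10530 + 0.12852 = 0.23382 m ≈ 0.23 m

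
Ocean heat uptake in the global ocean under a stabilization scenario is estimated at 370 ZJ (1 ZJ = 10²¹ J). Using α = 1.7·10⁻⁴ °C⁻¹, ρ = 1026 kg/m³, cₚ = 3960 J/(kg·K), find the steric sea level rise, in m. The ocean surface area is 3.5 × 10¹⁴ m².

Δh ≈ 0.0442 m

Per unit area: Q = 370×10²¹ / (3.5×10¹⁴) ≈ 1.057×10⁹ J/m²
Δh = αQ/(ρcₚ) = 1.7×10⁻⁴ × 1.057×10⁹ / (1026 × 3960) ≈ 0.044226 m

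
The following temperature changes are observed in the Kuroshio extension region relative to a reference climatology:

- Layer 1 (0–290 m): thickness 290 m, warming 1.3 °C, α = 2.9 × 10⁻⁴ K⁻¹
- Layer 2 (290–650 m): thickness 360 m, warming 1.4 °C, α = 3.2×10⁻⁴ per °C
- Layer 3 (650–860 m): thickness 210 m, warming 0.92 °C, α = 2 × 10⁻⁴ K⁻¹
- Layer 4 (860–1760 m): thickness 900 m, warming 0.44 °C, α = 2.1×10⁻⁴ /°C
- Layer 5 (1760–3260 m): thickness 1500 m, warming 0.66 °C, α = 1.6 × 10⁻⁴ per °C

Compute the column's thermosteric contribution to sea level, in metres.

0–290 m: 1.3 × 2.9×10⁻⁴ × 290 = 0.10933 m
Layer 2: 3.2×10⁻⁴ × 360 × 1.4 = 0.16128 m
210 × 2×10⁻⁴ × 0.92 = 0.03864 m
900 × 2.1×10⁻⁴ × 0.44 = 0.08316 m
Layer 5: 1500 × 0.66 × 1.6×10⁻⁴ = 0.15840 m
Δh = 0.10933 + 0.16128 + 0.03864 + 0.08316 + 0.15840 = 0.55081 m ≈ 0.551 m

0.551 m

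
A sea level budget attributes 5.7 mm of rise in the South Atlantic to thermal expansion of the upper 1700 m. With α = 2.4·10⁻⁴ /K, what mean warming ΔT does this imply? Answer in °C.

ΔT ≈ 0.0140 °C

ΔT = Δh/(αH) = 0.0057 / (2.4×10⁻⁴ × 1700) ≈ 0.01397 °C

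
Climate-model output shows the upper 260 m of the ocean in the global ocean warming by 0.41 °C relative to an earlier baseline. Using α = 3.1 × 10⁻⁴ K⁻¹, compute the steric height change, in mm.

Δh = αΔT·H = 3.1×10⁻⁴ × 0.41 × 260 = 0.033046 m

33.0 mm of thermosteric rise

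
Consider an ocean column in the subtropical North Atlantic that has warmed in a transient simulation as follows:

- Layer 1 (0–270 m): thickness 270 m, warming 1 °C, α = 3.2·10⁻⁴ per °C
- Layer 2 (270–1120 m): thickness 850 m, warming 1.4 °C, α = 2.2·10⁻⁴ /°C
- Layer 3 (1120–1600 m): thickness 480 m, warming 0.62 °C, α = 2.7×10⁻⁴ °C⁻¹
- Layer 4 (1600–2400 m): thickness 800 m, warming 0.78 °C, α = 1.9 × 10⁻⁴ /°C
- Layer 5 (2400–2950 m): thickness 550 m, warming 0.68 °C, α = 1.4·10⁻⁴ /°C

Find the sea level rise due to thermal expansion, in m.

Layer 1: 1 × 3.2×10⁻⁴ × 270 = 0.08640 m
Layer 2: 1.4 × 850 × 2.2×10⁻⁴ = 0.26180 m
Layer 3: 0.62 × 2.7×10⁻⁴ × 480 = 0.080352 m
0.78 × 1.9×10⁻⁴ × 800 = 0.11856 m
550 × 1.4×10⁻⁴ × 0.68 = 0.05236 m
Δh = 0.08640 + 0.26180 + 0.080352 + 0.11856 + 0.05236 = 0.599472 m ≈ 0.60 m

Δh = 0.60 m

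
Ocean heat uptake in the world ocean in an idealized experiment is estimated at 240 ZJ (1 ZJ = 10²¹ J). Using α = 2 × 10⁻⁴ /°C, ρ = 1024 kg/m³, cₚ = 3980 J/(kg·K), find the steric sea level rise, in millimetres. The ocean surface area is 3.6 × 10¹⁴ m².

33 mm of thermosteric rise

Per unit area: Q = 240×10²¹ / (3.6×10¹⁴) ≈ 6.667×10⁸ J/m²
Δh = αQ/(ρcₚ) = 2×10⁻⁴ × 6.667×10⁸ / (1024 × 3980) ≈ 0.032717 m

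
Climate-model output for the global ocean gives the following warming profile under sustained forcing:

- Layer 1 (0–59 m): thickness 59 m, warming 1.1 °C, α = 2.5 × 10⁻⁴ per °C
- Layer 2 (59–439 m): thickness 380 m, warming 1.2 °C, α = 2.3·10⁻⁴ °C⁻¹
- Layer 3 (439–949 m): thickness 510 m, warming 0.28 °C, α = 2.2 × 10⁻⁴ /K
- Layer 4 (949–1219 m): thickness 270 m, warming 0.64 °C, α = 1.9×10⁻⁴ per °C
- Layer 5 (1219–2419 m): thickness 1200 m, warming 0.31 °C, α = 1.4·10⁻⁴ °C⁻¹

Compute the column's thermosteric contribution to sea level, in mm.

Δh = 237 mm

1.1 × 59 × 2.5×10⁻⁴ = 0.016225 m
Layer 2: 380 × 2.3×10⁻⁴ × 1.2 = 0.10488 m
510 × 0.28 × 2.2×10⁻⁴ = 0.031416 m
949–1219 m: 0.64 × 1.9×10⁻⁴ × 270 = 0.032832 m
1219–2419 m: 1.4×10⁻⁴ × 0.31 × 1200 = 0.05208 m
Δh = 0.016225 + 0.10488 + 0.031416 + 0.032832 + 0.05208 = 0.237433 m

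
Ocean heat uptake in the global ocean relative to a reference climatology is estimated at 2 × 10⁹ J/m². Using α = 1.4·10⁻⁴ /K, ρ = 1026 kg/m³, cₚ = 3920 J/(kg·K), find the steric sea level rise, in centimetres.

Δh = αQ/(ρcₚ) = 1.4×10⁻⁴ × 2×10⁹ / (1026 × 3920) ≈ 0.069618 m

Δh ≈ 7.0 cm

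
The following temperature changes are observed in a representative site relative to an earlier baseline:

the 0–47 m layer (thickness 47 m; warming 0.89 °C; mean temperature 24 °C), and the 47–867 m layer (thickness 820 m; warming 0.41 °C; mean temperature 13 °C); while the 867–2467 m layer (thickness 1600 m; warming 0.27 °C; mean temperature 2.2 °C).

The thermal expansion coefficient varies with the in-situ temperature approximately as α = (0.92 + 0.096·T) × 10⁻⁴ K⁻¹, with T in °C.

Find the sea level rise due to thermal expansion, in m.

Δh ≈ 0.135 m

Layer 1: α = (0.92 + 0.096×24)×10⁻⁴ = 3.224×10⁻⁴ K⁻¹
Layer 2: α = (0.92 + 0.096×13)×10⁻⁴ = 2.168×10⁻⁴ K⁻¹
Layer 3: α = (0.92 + 0.096×2.2)×10⁻⁴ = 1.1312×10⁻⁴ K⁻¹
0–47 m: 0.89 × 47 × 3.224×10⁻⁴ = 0.013485992 m
Layer 2: 2.168×10⁻⁴ × 820 × 0.41 = 0.07288816 m
Layer 3: 0.27 × 1600 × 1.1312×10⁻⁴ = 0.04886784 m
Δh = 0.013485992 + 0.07288816 + 0.04886784 = 0.135241992 m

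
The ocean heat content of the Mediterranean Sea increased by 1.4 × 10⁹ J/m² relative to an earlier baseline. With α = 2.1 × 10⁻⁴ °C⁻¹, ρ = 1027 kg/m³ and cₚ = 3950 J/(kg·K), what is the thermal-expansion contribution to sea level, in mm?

about 72 mm

Δh = αQ/(ρcₚ) = 2.1×10⁻⁴ × 1.4×10⁹ / (1027 × 3950) ≈ 0.072474 m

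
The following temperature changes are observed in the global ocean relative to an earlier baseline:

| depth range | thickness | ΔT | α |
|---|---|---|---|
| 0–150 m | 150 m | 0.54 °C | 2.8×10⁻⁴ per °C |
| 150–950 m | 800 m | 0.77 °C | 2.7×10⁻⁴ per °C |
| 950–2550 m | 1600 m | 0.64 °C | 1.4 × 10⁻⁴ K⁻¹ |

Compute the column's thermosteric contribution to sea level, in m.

Layer 1: 0.54 × 150 × 2.8×10⁻⁴ = 0.02268 m
Layer 2: 0.77 × 800 × 2.7×10⁻⁴ = 0.16632 m
1.4×10⁻⁴ × 0.64 × 1600 = 0.14336 m
Δh = 0.02268 + 0.16632 + 0.14336 = 0.33236 m

Δh = 0.332 m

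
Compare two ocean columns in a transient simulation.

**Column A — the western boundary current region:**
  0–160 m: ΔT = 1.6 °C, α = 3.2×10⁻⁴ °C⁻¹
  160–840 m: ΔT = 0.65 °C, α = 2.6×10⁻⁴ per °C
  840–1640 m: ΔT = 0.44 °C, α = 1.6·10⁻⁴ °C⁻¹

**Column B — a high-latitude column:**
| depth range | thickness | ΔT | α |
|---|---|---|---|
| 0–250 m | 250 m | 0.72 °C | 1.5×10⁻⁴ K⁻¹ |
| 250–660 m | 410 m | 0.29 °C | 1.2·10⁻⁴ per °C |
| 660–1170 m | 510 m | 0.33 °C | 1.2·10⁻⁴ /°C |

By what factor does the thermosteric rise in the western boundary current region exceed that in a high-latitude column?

≈ 4.1×

A 160 × 1.6 × 3.2×10⁻⁴ = 0.08192 m
A Layer 2: 2.6×10⁻⁴ × 0.65 × 680 = 0.11492 m
A Layer 3: 0.44 × 800 × 1.6×10⁻⁴ = 0.05632 m
A total: 0.25316 m
B 0–250 m: 250 × 1.5×10⁻⁴ × 0.72 = 0.02700 m
B 0.29 × 1.2×10⁻⁴ × 410 = 0.014268 m
B 1.2×10⁻⁴ × 510 × 0.33 = 0.020196 m
B total: 0.061464 m
Ratio: 0.25316 / 0.061464 ≈ 4.119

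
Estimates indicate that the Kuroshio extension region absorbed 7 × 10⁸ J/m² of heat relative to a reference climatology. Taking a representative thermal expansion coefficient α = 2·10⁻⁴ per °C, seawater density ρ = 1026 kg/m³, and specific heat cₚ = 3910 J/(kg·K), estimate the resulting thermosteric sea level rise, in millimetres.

34.9 mm

Δh = αQ/(ρcₚ) = 2×10⁻⁴ × 7×10⁸ / (1026 × 3910) ≈ 0.034898 m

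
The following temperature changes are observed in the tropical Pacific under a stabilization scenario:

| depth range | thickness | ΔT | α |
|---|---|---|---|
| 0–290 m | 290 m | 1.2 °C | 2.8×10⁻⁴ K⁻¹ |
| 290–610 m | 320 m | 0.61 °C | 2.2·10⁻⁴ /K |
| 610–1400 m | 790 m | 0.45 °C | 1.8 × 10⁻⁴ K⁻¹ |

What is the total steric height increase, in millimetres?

2.8×10⁻⁴ × 1.2 × 290 = 0.09744 m
Layer 2: 320 × 0.61 × 2.2×10⁻⁴ = 0.042944 m
1.8×10⁻⁴ × 0.45 × 790 = 0.06399 m
Δh = 0.09744 + 0.042944 + 0.06399 = 0.204374 m

204 mm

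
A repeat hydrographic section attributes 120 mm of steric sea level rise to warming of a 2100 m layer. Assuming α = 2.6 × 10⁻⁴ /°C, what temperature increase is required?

ΔT = Δh/(αH) = 0.12 / (2.6×10⁻⁴ × 2100) ≈ 0.2198 °C

about 0.220 °C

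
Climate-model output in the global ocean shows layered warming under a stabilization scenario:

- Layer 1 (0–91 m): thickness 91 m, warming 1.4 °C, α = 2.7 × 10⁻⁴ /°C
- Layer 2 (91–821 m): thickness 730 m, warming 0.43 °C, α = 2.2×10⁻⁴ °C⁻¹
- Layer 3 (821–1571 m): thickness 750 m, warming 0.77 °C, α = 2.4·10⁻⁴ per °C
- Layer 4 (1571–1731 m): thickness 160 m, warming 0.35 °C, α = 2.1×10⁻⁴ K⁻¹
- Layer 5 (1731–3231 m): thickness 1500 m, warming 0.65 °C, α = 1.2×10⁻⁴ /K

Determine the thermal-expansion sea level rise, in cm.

1.4 × 91 × 2.7×10⁻⁴ = 0.034398 m
Layer 2: 2.2×10⁻⁴ × 730 × 0.43 = 0.069058 m
0.77 × 750 × 2.4×10⁻⁴ = 0.13860 m
1571–1731 m: 0.35 × 160 × 2.1×10⁻⁴ = 0.01176 m
Layer 5: 0.65 × 1500 × 1.2×10⁻⁴ = 0.11700 m
Δh = 0.034398 + 0.069058 + 0.13860 + 0.01176 + 0.11700 = 0.370816 m

Δh = 37.1 cm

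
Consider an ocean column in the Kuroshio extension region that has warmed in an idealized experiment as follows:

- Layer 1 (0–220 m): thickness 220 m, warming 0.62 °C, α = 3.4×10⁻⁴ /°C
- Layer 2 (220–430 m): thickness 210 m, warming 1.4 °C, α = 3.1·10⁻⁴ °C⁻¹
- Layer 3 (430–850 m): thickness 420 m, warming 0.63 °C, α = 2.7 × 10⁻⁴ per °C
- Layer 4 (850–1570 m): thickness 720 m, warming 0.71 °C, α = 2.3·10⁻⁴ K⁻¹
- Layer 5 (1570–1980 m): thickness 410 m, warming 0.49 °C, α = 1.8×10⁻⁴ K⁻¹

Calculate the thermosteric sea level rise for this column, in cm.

Layer 1: 3.4×10⁻⁴ × 220 × 0.62 = 0.046376 m
Layer 2: 210 × 1.4 × 3.1×10⁻⁴ = 0.09114 m
Layer 3: 420 × 2.7×10⁻⁴ × 0.63 = 0.071442 m
Layer 4: 2.3×10⁻⁴ × 0.71 × 720 = 0.117576 m
410 × 1.8×10⁻⁴ × 0.49 = 0.036162 m
Δh = 0.046376 + 0.09114 + 0.071442 + 0.117576 + 0.036162 = 0.362696 m ≈ 36.3 cm

Δh ≈ 36.3 cm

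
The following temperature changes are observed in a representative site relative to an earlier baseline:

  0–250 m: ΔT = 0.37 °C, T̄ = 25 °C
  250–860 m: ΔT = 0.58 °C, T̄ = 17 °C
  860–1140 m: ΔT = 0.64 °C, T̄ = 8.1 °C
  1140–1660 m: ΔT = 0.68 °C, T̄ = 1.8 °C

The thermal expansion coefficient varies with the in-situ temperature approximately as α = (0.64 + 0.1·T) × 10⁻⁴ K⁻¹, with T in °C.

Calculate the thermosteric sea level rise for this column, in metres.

0.17 m

Layer 1: α = (0.64 + 0.1×25)×10⁻⁴ = 3.14×10⁻⁴ K⁻¹
Layer 2: α = (0.64 + 0.1×17)×10⁻⁴ = 2.34×10⁻⁴ K⁻¹
Layer 3: α = (0.64 + 0.1×8.1)×10⁻⁴ = 1.45×10⁻⁴ K⁻¹
Layer 4: α = (0.64 + 0.1×1.8)×10⁻⁴ = 0.82×10⁻⁴ K⁻¹
Layer 1: 3.14×10⁻⁴ × 0.37 × 250 = 0.029045 m
250–860 m: 610 × 0.58 × 2.34×10⁻⁴ = 0.0827892 m
860–1140 m: 0.64 × 1.45×10⁻⁴ × 280 = 0.025984 m
Layer 4: 0.82×10⁻⁴ × 520 × 0.68 = 0.0289952 m
Δh = 0.029045 + 0.0827892 + 0.025984 + 0.0289952 = 0.1668134 m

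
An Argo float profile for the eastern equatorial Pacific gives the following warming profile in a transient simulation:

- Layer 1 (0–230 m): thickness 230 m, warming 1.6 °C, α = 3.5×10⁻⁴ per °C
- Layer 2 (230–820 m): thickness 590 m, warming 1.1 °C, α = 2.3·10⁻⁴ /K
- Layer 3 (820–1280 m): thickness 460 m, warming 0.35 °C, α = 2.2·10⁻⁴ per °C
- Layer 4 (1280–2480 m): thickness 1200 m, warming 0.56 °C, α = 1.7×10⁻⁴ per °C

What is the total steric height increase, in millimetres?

Layer 1: 1.6 × 230 × 3.5×10⁻⁴ = 0.12880 m
Layer 2: 1.1 × 590 × 2.3×10⁻⁴ = 0.14927 m
Layer 3: 2.2×10⁻⁴ × 0.35 × 460 = 0.03542 m
1200 × 0.56 × 1.7×10⁻⁴ = 0.11424 m
Δh = 0.12880 + 0.14927 + 0.03542 + 0.11424 = 0.42773 m ≈ 428 mm

428 mm of thermosteric rise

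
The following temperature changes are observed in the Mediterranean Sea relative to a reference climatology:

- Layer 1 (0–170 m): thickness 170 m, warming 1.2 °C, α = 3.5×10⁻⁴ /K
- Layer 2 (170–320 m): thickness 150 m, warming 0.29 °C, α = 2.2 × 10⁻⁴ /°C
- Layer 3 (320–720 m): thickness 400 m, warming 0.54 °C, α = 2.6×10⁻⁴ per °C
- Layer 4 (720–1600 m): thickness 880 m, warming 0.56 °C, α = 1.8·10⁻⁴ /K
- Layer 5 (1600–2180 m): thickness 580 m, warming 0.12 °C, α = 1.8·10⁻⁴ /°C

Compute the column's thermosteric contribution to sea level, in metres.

0–170 m: 170 × 1.2 × 3.5×10⁻⁴ = 0.07140 m
Layer 2: 150 × 0.29 × 2.2×10⁻⁴ = 0.00957 m
320–720 m: 400 × 2.6×10⁻⁴ × 0.54 = 0.05616 m
720–1600 m: 880 × 1.8×10⁻⁴ × 0.56 = 0.088704 m
1600–2180 m: 0.12 × 1.8×10⁻⁴ × 580 = 0.012528 m
Δh = 0.07140 + 0.00957 + 0.05616 + 0.088704 + 0.012528 = 0.238362 m ≈ 0.238 m

about 0.238 m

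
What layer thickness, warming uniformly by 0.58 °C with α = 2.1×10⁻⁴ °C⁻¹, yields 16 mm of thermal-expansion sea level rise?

H ≈ 131 m

H = Δh/(αΔT) = 0.016 / (2.1×10⁻⁴ × 0.58) ≈ 131.4 m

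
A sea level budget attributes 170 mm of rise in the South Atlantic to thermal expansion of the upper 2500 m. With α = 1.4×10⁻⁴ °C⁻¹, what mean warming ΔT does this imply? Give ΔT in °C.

ΔT ≈ 0.49 °C

ΔT = Δh/(αH) = 0.17 / (1.4×10⁻⁴ × 2500) ≈ 0.4857 °C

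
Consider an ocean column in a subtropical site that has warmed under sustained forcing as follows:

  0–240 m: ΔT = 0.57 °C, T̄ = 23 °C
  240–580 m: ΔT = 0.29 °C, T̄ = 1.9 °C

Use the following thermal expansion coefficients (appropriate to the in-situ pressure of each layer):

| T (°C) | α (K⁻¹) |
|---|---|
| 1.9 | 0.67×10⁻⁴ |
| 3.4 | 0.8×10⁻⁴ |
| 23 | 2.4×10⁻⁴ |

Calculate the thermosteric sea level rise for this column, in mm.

about 39.4 mm

Layer 1 at 23 °C → α = 2.4×10⁻⁴ K⁻¹
Layer 2 at 1.9 °C → α = 0.67×10⁻⁴ K⁻¹
0–240 m: 240 × 2.4×10⁻⁴ × 0.57 = 0.032832 m
340 × 0.67×10⁻⁴ × 0.29 = 0.0066062 m
Δh = 0.032832 + 0.0066062 = 0.0394382 m ≈ 39.4 mm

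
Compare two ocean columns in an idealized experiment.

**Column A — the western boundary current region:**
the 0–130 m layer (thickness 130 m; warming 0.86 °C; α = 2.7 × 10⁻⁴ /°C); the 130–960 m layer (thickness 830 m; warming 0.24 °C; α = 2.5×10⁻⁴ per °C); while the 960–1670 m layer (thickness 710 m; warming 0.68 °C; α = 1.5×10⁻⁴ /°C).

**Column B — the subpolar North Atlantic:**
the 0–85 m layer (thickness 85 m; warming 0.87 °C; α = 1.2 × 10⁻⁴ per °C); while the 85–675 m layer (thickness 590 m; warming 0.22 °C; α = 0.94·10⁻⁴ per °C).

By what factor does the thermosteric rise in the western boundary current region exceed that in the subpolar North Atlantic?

A 2.7×10⁻⁴ × 0.86 × 130 = 0.030186 m
A 830 × 2.5×10⁻⁴ × 0.24 = 0.04980 m
A 960–1670 m: 710 × 1.5×10⁻⁴ × 0.68 = 0.07242 m
A total: 0.152406 m
B 0–85 m: 1.2×10⁻⁴ × 0.87 × 85 = 0.008874 m
B 590 × 0.22 × 0.94×10⁻⁴ = 0.0122012 m
B total: 0.0210752 m
Ratio: 0.152406 / 0.0210752 ≈ 7.232

7.23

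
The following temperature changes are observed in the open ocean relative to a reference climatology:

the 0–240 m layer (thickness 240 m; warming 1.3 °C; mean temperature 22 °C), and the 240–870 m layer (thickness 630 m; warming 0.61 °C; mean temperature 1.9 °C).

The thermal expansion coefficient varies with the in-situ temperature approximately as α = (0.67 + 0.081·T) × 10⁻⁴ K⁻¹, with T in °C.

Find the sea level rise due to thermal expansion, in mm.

Layer 1: α = (0.67 + 0.081×22)×10⁻⁴ = 2.452×10⁻⁴ K⁻¹
Layer 2: α = (0.67 + 0.081×1.9)×10⁻⁴ = 0.8239×10⁻⁴ K⁻¹
240 × 1.3 × 2.452×10⁻⁴ = 0.0765024 m
0.8239×10⁻⁴ × 630 × 0.61 = 0.031662477 m
Δh = 0.0765024 + 0.031662477 = 0.108164877 m

108 mm of thermosteric rise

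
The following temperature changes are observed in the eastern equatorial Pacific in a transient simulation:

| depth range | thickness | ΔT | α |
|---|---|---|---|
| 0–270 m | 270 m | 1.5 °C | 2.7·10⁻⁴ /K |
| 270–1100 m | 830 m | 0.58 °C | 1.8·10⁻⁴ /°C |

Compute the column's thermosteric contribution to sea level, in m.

0.196 m of thermosteric rise

0–270 m: 1.5 × 270 × 2.7×10⁻⁴ = 0.10935 m
830 × 0.58 × 1.8×10⁻⁴ = 0.086652 m
Δh = 0.10935 + 0.086652 = 0.196002 m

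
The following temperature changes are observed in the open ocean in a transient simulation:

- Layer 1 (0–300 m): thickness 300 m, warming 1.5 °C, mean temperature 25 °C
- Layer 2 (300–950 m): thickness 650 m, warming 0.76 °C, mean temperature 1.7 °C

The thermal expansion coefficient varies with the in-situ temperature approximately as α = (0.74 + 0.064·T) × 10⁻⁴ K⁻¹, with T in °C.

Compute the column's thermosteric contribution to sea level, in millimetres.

147 mm

Layer 1: α = (0.74 + 0.064×25)×10⁻⁴ = 2.34×10⁻⁴ K⁻¹
Layer 2: α = (0.74 + 0.064×1.7)×10⁻⁴ = 0.8488×10⁻⁴ K⁻¹
1.5 × 300 × 2.34×10⁻⁴ = 0.10530 m
300–950 m: 0.76 × 650 × 0.8488×10⁻⁴ = 0.04193072 m
Δh = 0.10530 + 0.04193072 = 0.14723072 m ≈ 147 mm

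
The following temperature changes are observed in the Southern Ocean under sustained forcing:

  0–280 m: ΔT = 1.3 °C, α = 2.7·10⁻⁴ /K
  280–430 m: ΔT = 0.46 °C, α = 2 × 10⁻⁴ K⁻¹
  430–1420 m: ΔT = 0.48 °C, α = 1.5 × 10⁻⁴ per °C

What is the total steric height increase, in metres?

Δh = 0.183 m

0–280 m: 1.3 × 2.7×10⁻⁴ × 280 = 0.09828 m
0.46 × 2×10⁻⁴ × 150 = 0.01380 m
0.48 × 1.5×10⁻⁴ × 990 = 0.07128 m
Δh = 0.09828 + 0.01380 + 0.07128 = 0.18336 m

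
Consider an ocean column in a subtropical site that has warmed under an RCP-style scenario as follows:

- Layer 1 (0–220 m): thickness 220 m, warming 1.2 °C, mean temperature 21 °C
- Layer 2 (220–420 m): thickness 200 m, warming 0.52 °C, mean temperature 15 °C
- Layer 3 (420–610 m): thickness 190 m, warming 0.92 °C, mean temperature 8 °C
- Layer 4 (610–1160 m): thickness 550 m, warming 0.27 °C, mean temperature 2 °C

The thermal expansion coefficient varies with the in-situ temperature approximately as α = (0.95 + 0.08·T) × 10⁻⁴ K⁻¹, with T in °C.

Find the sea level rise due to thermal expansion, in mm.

136 mm of thermosteric rise

Layer 1: α = (0.95 + 0.08×21)×10⁻⁴ = 2.63×10⁻⁴ K⁻¹
Layer 2: α = (0.95 + 0.08×15)×10⁻⁴ = 2.15×10⁻⁴ K⁻¹
Layer 3: α = (0.95 + 0.08×8)×10⁻⁴ = 1.59×10⁻⁴ K⁻¹
Layer 4: α = (0.95 + 0.08×2)×10⁻⁴ = 1.11×10⁻⁴ K⁻¹
0–220 m: 220 × 2.63×10⁻⁴ × 1.2 = 0.069432 m
Layer 2: 2.15×10⁻⁴ × 200 × 0.52 = 0.02236 m
420–610 m: 190 × 0.92 × 1.59×10⁻⁴ = 0.0277932 m
Layer 4: 550 × 1.11×10⁻⁴ × 0.27 = 0.0164835 m
Δh = 0.069432 + 0.02236 + 0.0277932 + 0.0164835 = 0.1360687 m ≈ 136 mm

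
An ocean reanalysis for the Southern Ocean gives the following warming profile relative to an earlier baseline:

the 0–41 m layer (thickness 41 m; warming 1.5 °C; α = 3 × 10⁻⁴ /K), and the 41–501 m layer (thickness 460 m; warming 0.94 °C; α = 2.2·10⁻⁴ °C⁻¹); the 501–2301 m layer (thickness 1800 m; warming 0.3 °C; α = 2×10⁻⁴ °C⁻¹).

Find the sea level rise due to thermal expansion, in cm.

0–41 m: 3×10⁻⁴ × 1.5 × 41 = 0.01845 m
460 × 2.2×10⁻⁴ × 0.94 = 0.095128 m
Layer 3: 0.3 × 2×10⁻⁴ × 1800 = 0.10800 m
Δh = 0.01845 + 0.095128 + 0.10800 = 0.221578 m

Δh = 22.2 cm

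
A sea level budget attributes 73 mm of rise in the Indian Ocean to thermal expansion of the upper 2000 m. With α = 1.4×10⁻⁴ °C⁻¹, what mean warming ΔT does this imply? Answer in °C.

about 0.261 °C

ΔT = Δh/(αH) = 0.073 / (1.4×10⁻⁴ × 2000) ≈ 0.2607 °C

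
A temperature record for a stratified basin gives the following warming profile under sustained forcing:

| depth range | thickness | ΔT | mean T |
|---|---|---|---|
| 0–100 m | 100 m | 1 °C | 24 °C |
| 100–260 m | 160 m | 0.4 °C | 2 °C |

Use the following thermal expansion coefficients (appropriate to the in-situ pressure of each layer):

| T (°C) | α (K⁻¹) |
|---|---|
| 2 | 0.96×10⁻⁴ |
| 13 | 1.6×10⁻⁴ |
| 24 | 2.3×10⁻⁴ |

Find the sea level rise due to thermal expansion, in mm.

Layer 1 at 24 °C → α = 2.3×10⁻⁴ K⁻¹
Layer 2 at 2 °C → α = 0.96×10⁻⁴ K⁻¹
Layer 1: 1 × 100 × 2.3×10⁻⁴ = 0.02300 m
100–260 m: 0.4 × 0.96×10⁻⁴ × 160 = 0.006144 m
Δh = 0.02300 + 0.006144 = 0.029144 m

Δh ≈ 29 mm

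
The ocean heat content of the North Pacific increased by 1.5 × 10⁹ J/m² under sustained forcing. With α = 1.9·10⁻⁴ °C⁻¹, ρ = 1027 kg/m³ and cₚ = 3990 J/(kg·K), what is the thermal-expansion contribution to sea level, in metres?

Δh = αQ/(ρcₚ) = 1.9×10⁻⁴ × 1.5×10⁹ / (1027 × 3990) ≈ 0.069551 m

about 0.0696 m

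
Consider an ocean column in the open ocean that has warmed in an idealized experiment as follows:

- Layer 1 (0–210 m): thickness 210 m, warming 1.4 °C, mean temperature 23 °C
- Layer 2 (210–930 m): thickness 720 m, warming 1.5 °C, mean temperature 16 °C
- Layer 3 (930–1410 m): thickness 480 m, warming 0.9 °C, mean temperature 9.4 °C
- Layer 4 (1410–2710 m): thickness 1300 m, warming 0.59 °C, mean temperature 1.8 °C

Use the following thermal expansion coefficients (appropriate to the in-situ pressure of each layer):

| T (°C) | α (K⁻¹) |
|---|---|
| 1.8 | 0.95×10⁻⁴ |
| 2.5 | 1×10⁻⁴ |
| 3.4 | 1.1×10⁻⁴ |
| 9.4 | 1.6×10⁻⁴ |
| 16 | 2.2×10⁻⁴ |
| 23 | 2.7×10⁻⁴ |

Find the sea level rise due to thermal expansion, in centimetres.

Layer 1 at 23 °C → α = 2.7×10⁻⁴ K⁻¹
Layer 2 at 16 °C → α = 2.2×10⁻⁴ K⁻¹
Layer 3 at 9.4 °C → α = 1.6×10⁻⁴ K⁻¹
Layer 4 at 1.8 °C → α = 0.95×10⁻⁴ K⁻¹
Layer 1: 1.4 × 210 × 2.7×10⁻⁴ = 0.07938 m
1.5 × 2.2×10⁻⁴ × 720 = 0.23760 m
930–1410 m: 0.9 × 480 × 1.6×10⁻⁴ = 0.06912 m
1410–2710 m: 0.59 × 1300 × 0.95×10⁻⁴ = 0.072865 m
Δh = 0.07938 + 0.23760 + 0.06912 + 0.072865 = 0.458965 m

Δh = 45.9 cm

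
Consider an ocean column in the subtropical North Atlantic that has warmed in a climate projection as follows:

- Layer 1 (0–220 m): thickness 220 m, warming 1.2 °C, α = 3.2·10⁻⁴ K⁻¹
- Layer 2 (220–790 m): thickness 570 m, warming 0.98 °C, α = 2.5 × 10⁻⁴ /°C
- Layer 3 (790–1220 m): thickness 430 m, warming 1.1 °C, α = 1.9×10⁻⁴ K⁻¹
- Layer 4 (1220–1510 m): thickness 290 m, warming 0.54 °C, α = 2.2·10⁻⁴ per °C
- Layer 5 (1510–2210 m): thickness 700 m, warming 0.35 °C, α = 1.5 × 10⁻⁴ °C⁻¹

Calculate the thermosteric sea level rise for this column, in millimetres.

385 mm of thermosteric rise

0–220 m: 3.2×10⁻⁴ × 1.2 × 220 = 0.08448 m
2.5×10⁻⁴ × 0.98 × 570 = 0.13965 m
1.9×10⁻⁴ × 430 × 1.1 = 0.08987 m
0.54 × 290 × 2.2×10⁻⁴ = 0.034452 m
Layer 5: 700 × 0.35 × 1.5×10⁻⁴ = 0.03675 m
Δh = 0.08448 + 0.13965 + 0.08987 + 0.034452 + 0.03675 = 0.385202 m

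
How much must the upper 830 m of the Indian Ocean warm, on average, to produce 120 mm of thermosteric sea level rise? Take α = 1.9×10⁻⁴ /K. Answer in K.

ΔT = Δh/(αH) = 0.12 / (1.9×10⁻⁴ × 830) ≈ 0.7609 K

0.761 K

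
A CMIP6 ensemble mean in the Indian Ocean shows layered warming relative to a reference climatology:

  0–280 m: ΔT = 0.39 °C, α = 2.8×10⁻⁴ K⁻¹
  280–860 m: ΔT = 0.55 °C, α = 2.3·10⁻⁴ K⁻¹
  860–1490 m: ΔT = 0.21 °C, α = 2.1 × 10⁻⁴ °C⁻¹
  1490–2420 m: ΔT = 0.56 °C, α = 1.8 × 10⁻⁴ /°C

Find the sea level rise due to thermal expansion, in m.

Layer 1: 0.39 × 280 × 2.8×10⁻⁴ = 0.030576 m
2.3×10⁻⁴ × 580 × 0.55 = 0.07337 m
Layer 3: 630 × 2.1×10⁻⁴ × 0.21 = 0.027783 m
1490–2420 m: 930 × 1.8×10⁻⁴ × 0.56 = 0.093744 m
Δh = 0.030576 + 0.07337 + 0.027783 + 0.093744 = 0.225473 m

Δh = 0.23 m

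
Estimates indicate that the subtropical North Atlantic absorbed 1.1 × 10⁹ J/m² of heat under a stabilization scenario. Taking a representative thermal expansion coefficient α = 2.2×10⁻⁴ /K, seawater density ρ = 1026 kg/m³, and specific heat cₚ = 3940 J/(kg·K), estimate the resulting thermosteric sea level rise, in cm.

Δh = αQ/(ρcₚ) = 2.2×10⁻⁴ × 1.1×10⁹ / (1026 × 3940) ≈ 0.059865 m

6.0 cm of thermosteric rise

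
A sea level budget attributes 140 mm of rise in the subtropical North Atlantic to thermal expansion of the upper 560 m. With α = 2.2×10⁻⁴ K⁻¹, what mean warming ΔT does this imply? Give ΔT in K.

ΔT = Δh/(αH) = 0.14 / (2.2×10⁻⁴ × 560) ≈ 1.136 K

ΔT ≈ 1.14 K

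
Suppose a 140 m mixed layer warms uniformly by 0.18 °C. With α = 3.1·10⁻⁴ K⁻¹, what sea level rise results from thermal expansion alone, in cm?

about 0.781 cm

Δh = αΔT·H = 3.1×10⁻⁴ × 0.18 × 140 = 0.007812 m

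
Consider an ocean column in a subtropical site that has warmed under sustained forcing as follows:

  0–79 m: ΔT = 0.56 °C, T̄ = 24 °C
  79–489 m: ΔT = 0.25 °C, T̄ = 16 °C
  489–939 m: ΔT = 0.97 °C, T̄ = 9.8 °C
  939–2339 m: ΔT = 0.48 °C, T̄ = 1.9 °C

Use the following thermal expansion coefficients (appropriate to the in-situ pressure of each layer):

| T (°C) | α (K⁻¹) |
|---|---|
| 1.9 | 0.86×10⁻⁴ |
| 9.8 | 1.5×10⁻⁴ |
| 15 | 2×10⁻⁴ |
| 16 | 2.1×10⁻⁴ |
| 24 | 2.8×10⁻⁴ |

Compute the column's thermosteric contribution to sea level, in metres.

about 0.157 m

Layer 1 at 24 °C → α = 2.8×10⁻⁴ K⁻¹
Layer 2 at 16 °C → α = 2.1×10⁻⁴ K⁻¹
Layer 3 at 9.8 °C → α = 1.5×10⁻⁴ K⁻¹
Layer 4 at 1.9 °C → α = 0.86×10⁻⁴ K⁻¹
0–79 m: 0.56 × 2.8×10⁻⁴ × 79 = 0.0123872 m
Layer 2: 410 × 0.25 × 2.1×10⁻⁴ = 0.021525 m
450 × 1.5×10⁻⁴ × 0.97 = 0.065475 m
Layer 4: 0.48 × 0.86×10⁻⁴ × 1400 = 0.057792 m
Δh = 0.0123872 + 0.021525 + 0.065475 + 0.057792 = 0.1571792 m ≈ 0.157 m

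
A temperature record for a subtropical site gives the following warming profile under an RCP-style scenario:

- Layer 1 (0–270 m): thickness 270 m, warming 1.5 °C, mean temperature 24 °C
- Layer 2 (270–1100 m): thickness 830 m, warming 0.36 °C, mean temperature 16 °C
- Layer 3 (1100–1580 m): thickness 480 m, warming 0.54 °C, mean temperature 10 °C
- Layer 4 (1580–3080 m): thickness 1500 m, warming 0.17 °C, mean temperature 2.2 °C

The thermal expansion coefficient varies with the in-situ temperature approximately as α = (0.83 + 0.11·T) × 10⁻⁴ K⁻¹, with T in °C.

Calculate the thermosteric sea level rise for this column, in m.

Layer 1: α = (0.83 + 0.11×24)×10⁻⁴ = 3.47×10⁻⁴ K⁻¹
Layer 2: α = (0.83 + 0.11×16)×10⁻⁴ = 2.59×10⁻⁴ K⁻¹
Layer 3: α = (0.83 + 0.11×10)×10⁻⁴ = 1.93×10⁻⁴ K⁻¹
Layer 4: α = (0.83 + 0.11×2.2)×10⁻⁴ = 1.072×10⁻⁴ K⁻¹
270 × 1.5 × 3.47×10⁻⁴ = 0.140535 m
Layer 2: 2.59×10⁻⁴ × 0.36 × 830 = 0.0773892 m
480 × 1.93×10⁻⁴ × 0.54 = 0.0500256 m
Layer 4: 1.072×10⁻⁴ × 0.17 × 1500 = 0.027336 m
Δh = 0.140535 + 0.0773892 + 0.0500256 + 0.027336 = 0.2952858 m

0.295 m of thermosteric rise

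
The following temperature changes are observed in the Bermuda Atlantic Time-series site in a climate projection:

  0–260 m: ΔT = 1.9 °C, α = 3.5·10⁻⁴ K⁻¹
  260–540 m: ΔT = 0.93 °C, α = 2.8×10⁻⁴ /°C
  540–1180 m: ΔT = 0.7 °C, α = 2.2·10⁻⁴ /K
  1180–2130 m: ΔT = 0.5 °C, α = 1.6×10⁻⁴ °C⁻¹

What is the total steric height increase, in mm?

420 mm of thermosteric rise

0–260 m: 1.9 × 260 × 3.5×10⁻⁴ = 0.17290 m
Layer 2: 0.93 × 2.8×10⁻⁴ × 280 = 0.072912 m
Layer 3: 0.7 × 2.2×10⁻⁴ × 640 = 0.09856 m
1.6×10⁻⁴ × 950 × 0.5 = 0.07600 m
Δh = 0.17290 + 0.072912 + 0.09856 + 0.07600 = 0.420372 m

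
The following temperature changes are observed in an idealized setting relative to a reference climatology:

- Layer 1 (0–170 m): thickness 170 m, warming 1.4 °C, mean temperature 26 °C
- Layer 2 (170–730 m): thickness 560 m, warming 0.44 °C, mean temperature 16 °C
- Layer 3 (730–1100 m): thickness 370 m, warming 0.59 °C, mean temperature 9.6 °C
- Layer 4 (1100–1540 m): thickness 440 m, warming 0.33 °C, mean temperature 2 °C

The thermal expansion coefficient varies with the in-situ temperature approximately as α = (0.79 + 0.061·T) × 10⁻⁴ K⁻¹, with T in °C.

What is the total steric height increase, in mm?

Δh = 143 mm

Layer 1: α = (0.79 + 0.061×26)×10⁻⁴ = 2.376×10⁻⁴ K⁻¹
Layer 2: α = (0.79 + 0.061×16)×10⁻⁴ = 1.766×10⁻⁴ K⁻¹
Layer 3: α = (0.79 + 0.061×9.6)×10⁻⁴ = 1.3756×10⁻⁴ K⁻¹
Layer 4: α = (0.79 + 0.061×2)×10⁻⁴ = 0.912×10⁻⁴ K⁻¹
Layer 1: 2.376×10⁻⁴ × 1.4 × 170 = 0.0565488 m
170–730 m: 560 × 0.44 × 1.766×10⁻⁴ = 0.04351424 m
730–1100 m: 1.3756×10⁻⁴ × 370 × 0.59 = 0.030029348 m
1100–1540 m: 0.912×10⁻⁴ × 440 × 0.33 = 0.01324224 m
Δh = 0.0565488 + 0.04351424 + 0.030029348 + 0.01324224 = 0.143334628 m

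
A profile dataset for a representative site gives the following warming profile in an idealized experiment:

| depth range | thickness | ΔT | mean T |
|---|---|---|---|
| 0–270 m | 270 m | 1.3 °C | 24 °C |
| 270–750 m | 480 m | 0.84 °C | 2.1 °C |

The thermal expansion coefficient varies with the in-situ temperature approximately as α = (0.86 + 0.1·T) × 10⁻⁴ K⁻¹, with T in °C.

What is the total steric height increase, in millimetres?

Layer 1: α = (0.86 + 0.1×24)×10⁻⁴ = 3.26×10⁻⁴ K⁻¹
Layer 2: α = (0.86 + 0.1×2.1)×10⁻⁴ = 1.07×10⁻⁴ K⁻¹
0–270 m: 1.3 × 270 × 3.26×10⁻⁴ = 0.114426 m
1.07×10⁻⁴ × 0.84 × 480 = 0.0431424 m
Δh = 0.114426 + 0.0431424 = 0.1575684 m ≈ 158 mm

Δh ≈ 158 mm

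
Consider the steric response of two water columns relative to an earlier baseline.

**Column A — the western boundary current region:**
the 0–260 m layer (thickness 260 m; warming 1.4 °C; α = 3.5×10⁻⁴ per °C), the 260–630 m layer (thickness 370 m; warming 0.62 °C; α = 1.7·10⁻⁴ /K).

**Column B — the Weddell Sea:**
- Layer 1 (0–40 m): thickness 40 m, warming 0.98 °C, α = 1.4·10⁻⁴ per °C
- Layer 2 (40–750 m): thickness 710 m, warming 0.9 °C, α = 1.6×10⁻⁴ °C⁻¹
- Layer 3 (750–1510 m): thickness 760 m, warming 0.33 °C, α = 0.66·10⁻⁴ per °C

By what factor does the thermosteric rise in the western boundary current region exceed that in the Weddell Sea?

A Layer 1: 260 × 3.5×10⁻⁴ × 1.4 = 0.12740 m
A Layer 2: 1.7×10⁻⁴ × 370 × 0.62 = 0.038998 m
A total: 0.166398 m
B Layer 1: 0.98 × 1.4×10⁻⁴ × 40 = 0.005488 m
B Layer 2: 0.9 × 1.6×10⁻⁴ × 710 = 0.10224 m
B 750–1510 m: 0.66×10⁻⁴ × 760 × 0.33 = 0.0165528 m
B total: 0.1242808 m
Ratio: 0.166398 / 0.1242808 ≈ 1.339

≈ 1.3×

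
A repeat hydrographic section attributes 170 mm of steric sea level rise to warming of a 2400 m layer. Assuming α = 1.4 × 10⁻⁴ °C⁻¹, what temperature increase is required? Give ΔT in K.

ΔT = Δh/(αH) = 0.17 / (1.4×10⁻⁴ × 2400) ≈ 0.5060 K

0.51 K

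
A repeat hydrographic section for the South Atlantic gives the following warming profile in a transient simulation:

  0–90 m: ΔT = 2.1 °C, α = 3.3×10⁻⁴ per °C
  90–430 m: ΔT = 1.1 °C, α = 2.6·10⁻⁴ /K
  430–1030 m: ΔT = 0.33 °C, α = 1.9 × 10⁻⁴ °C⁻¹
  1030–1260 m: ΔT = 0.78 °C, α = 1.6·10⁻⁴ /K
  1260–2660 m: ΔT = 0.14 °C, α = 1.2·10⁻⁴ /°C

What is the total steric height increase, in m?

about 0.249 m

3.3×10⁻⁴ × 90 × 2.1 = 0.06237 m
1.1 × 2.6×10⁻⁴ × 340 = 0.09724 m
430–1030 m: 1.9×10⁻⁴ × 600 × 0.33 = 0.03762 m
Layer 4: 1.6×10⁻⁴ × 230 × 0.78 = 0.028704 m
Layer 5: 1400 × 1.2×10⁻⁴ × 0.14 = 0.02352 m
Δh = 0.06237 + 0.09724 + 0.03762 + 0.028704 + 0.02352 = 0.249454 m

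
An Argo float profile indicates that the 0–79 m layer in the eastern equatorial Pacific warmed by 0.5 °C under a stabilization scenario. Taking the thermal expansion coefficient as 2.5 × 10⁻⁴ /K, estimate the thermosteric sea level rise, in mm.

9.88 mm

Δh = αΔT·H = 2.5×10⁻⁴ × 0.5 × 79 = 0.009875 m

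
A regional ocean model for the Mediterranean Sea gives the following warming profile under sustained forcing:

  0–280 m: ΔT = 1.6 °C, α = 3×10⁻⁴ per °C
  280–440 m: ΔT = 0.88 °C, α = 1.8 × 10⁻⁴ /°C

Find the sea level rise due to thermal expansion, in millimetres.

1.6 × 280 × 3×10⁻⁴ = 0.13440 m
Layer 2: 0.88 × 1.8×10⁻⁴ × 160 = 0.025344 m
Δh = 0.13440 + 0.025344 = 0.159744 m ≈ 160 mm

160 mm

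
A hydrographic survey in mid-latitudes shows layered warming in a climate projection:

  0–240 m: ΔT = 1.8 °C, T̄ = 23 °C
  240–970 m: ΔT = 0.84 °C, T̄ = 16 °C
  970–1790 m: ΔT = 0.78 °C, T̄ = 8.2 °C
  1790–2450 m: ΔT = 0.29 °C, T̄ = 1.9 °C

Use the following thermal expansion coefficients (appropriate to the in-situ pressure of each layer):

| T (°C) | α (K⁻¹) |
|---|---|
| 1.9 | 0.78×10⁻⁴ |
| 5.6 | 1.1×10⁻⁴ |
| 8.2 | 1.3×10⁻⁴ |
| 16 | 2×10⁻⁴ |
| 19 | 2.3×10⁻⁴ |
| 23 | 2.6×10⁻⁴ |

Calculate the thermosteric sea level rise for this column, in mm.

Layer 1 at 23 °C → α = 2.6×10⁻⁴ K⁻¹
Layer 2 at 16 °C → α = 2×10⁻⁴ K⁻¹
Layer 3 at 8.2 °C → α = 1.3×10⁻⁴ K⁻¹
Layer 4 at 1.9 °C → α = 0.78×10⁻⁴ K⁻¹
Layer 1: 1.8 × 240 × 2.6×10⁻⁴ = 0.11232 m
Layer 2: 0.84 × 2×10⁻⁴ × 730 = 0.12264 m
1.3×10⁻⁴ × 0.78 × 820 = 0.083148 m
0.78×10⁻⁴ × 660 × 0.29 = 0.0149292 m
Δh = 0.11232 + 0.12264 + 0.083148 + 0.0149292 = 0.3330372 m ≈ 333 mm

333 mm of thermosteric rise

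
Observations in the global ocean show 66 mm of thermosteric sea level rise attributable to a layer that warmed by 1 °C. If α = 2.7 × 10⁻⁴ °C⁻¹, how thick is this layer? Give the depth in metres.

H = Δh/(αΔT) = 0.066 / (2.7×10⁻⁴ × 1) ≈ 244.4 m

about 244 m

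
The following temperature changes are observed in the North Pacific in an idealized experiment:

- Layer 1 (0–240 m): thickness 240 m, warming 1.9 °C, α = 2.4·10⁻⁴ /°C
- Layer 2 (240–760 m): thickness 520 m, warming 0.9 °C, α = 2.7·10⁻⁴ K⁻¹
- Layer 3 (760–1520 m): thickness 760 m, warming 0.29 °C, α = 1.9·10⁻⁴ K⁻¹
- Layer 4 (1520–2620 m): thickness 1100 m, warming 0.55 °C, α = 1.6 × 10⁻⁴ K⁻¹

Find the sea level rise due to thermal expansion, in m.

Δh = 0.374 m

2.4×10⁻⁴ × 1.9 × 240 = 0.10944 m
240–760 m: 520 × 0.9 × 2.7×10⁻⁴ = 0.12636 m
760–1520 m: 760 × 0.29 × 1.9×10⁻⁴ = 0.041876 m
1100 × 1.6×10⁻⁴ × 0.55 = 0.09680 m
Δh = 0.10944 + 0.12636 + 0.041876 + 0.09680 = 0.374476 m ≈ 0.374 m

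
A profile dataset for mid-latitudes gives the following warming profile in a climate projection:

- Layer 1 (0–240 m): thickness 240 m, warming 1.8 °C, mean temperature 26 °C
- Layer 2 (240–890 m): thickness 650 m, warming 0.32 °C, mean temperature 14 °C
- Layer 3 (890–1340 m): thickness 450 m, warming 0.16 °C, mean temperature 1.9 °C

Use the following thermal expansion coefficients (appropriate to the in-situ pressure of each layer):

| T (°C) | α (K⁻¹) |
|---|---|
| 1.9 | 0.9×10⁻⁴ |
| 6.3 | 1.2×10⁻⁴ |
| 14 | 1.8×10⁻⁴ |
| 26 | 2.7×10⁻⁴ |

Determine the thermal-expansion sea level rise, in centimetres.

16.1 cm of thermosteric rise

Layer 1 at 26 °C → α = 2.7×10⁻⁴ K⁻¹
Layer 2 at 14 °C → α = 1.8×10⁻⁴ K⁻¹
Layer 3 at 1.9 °C → α = 0.9×10⁻⁴ K⁻¹
Layer 1: 240 × 2.7×10⁻⁴ × 1.8 = 0.11664 m
240–890 m: 0.32 × 650 × 1.8×10⁻⁴ = 0.03744 m
0.9×10⁻⁴ × 450 × 0.16 = 0.00648 m
Δh = 0.11664 + 0.03744 + 0.00648 = 0.16056 m ≈ 16.1 cm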